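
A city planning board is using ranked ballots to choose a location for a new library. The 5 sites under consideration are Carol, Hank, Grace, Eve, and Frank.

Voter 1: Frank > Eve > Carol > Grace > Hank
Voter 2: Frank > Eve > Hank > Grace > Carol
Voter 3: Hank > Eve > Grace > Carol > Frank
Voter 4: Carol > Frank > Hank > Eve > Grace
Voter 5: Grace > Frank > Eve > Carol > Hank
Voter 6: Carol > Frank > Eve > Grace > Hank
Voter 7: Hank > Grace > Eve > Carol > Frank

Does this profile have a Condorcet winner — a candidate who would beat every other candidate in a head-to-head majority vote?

No

Head-to-head results (7 voters total):
Carol vs Hank: Carol wins 4–3.
Carol vs Grace: Grace wins 4–3.
Carol vs Eve: Eve wins 5–2.
Carol vs Frank: Carol wins 4–3.
Hank vs Grace: Hank wins 4–3.
Hank vs Eve: Eve wins 4–3.
Hank vs Frank: Frank wins 5–2.
Grace vs Eve: Eve wins 5–2.
Grace vs Frank: Frank wins 4–3.
Eve vs Frank: Frank wins 5–2.
No candidate beats all others: Carol beats Hank beats Grace beats Carol, a majority cycle.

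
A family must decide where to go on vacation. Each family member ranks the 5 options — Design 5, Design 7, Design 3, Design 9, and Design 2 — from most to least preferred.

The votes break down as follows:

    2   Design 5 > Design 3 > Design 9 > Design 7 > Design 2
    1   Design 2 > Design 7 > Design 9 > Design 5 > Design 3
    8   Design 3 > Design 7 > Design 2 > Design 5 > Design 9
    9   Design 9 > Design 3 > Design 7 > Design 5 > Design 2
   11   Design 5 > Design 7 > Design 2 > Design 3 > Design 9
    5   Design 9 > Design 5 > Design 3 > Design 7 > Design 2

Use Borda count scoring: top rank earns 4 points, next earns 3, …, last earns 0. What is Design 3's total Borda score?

Borda scores:
  Design 5: 2·4 + 1 + 8·1 + 9·1 + 11·4 + 5·3 = 85
  Design 7: 2·1 + 3 + 8·3 + 9·2 + 11·3 + 5·1 = 85
  Design 3: 2·3 + 0 + 8·4 + 9·3 + 11·1 + 5·2 = 86
  Design 9: 2·2 + 2 + 8·0 + 9·4 + 11·0 + 5·4 = 62
  Design 2: 2·0 + 4 + 8·2 + 9·0 + 11·2 + 5·0 = 42

86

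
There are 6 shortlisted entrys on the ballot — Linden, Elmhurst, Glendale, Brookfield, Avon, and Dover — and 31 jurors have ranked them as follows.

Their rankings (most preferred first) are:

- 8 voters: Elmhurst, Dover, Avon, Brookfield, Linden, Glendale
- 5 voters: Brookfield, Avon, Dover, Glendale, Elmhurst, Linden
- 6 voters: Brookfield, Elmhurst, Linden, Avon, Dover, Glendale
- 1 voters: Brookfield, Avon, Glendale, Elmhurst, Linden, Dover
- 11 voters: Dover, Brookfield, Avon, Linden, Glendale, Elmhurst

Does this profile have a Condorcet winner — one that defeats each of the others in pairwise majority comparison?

Yes

Head-to-head results (31 voters total):
Linden vs Elmhurst: Elmhurst wins 20–11.
Linden vs Glendale: Linden wins 25–6.
Linden vs Brookfield: Brookfield wins 31–0.
Linden vs Avon: Avon wins 25–6.
Linden vs Dover: Dover wins 24–7.
Elmhurst vs Glendale: Glendale wins 17–14.
Elmhurst vs Brookfield: Brookfield wins 23–8.
Elmhurst vs Avon: Avon wins 17–14.
Elmhurst vs Dover: Dover wins 16–15.
Glendale vs Brookfield: Brookfield wins 31–0.
Glendale vs Avon: Avon wins 31–0.
Glendale vs Dover: Dover wins 30–1.
Brookfield vs Avon: Brookfield wins 23–8.
Brookfield vs Dover: Dover wins 19–12.
Avon vs Dover: Dover wins 19–12.
Dover beats each rival — Linden (24–7), Elmhurst (16–15), Glendale (30–1), Brookfield (19–12), Avon (19–12) — so Dover is the Condorcet winner.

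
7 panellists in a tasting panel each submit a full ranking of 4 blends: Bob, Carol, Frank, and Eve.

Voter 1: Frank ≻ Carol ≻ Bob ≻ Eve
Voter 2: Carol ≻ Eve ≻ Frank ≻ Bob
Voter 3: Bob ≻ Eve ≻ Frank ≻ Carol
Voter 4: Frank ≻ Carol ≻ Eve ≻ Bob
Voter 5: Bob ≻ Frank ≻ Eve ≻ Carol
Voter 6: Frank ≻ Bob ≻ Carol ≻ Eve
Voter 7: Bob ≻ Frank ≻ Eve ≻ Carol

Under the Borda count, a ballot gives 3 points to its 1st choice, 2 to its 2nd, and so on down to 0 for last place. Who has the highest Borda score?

Frank

Borda scores:
  Bob: 1 + 0 + 3 + 0 + 3 + 2 + 3 = 12
  Carol: 2 + 3 + 0 + 2 + 0 + 1 + 0 = 8
  Frank: 3 + 1 + 1 + 3 + 2 + 3 + 2 = 15
  Eve: 0 + 2 + 2 + 1 + 1 + 0 + 1 = 7
Frank has the highest total.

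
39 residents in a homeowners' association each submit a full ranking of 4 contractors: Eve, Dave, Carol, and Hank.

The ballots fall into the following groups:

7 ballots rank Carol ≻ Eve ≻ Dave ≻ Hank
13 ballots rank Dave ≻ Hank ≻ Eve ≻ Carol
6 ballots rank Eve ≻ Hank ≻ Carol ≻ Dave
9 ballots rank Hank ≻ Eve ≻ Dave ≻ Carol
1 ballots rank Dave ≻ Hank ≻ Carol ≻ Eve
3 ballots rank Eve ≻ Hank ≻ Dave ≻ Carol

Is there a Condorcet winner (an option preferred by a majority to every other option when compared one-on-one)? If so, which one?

Head-to-head results (39 voters total):
Eve vs Dave: Eve wins 25–14.
Eve vs Carol: Eve wins 31–8.
Eve vs Hank: Hank wins 23–16.
Dave vs Carol: Dave wins 26–13.
Dave vs Hank: Dave wins 21–18.
Carol vs Hank: Hank wins 32–7.
No candidate beats all others: Eve beats Dave beats Hank beats Eve, a majority cycle.

No Condorcet winner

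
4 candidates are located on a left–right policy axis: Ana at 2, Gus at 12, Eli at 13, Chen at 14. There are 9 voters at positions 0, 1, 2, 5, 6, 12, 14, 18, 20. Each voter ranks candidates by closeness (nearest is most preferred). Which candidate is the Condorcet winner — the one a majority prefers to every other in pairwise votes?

With single-peaked preferences on a line, the Condorcet winner is the candidate closest to the median voter.
The median voter (position 6) is closest to Ana at 2.
Check: Ana vs Chen — voters closer to Ana: 5 of 9.

Ana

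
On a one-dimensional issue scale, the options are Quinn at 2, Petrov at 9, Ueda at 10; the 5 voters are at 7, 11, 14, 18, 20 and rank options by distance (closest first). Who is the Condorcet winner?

With single-peaked preferences on a line, the Condorcet winner is the candidate closest to the median voter.
The median voter (position 14) is closest to Ueda at 10.
Check: Ueda vs Petrov — voters closer to Ueda: 4 of 5.

Ueda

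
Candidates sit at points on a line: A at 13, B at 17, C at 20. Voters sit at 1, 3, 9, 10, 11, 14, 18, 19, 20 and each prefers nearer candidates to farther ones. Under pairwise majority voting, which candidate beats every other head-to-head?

A

With single-peaked preferences on a line, the Condorcet winner is the candidate closest to the median voter.
The median voter (position 11) is closest to A at 13.
Check: A vs B — voters closer to A: 6 of 9.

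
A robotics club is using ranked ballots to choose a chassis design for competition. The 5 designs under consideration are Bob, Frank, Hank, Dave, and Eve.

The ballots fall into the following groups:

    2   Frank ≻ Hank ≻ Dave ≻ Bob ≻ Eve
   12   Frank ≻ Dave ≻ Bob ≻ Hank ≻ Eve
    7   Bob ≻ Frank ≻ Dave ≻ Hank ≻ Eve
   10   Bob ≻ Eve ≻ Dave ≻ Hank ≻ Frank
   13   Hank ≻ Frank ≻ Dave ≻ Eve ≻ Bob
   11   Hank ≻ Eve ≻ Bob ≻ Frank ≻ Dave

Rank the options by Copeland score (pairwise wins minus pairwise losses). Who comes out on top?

Pairwise results:
  Bob vs Frank: Bob wins 28–27.
  Bob vs Hank: Bob wins 29–26.
  Bob vs Dave: Bob wins 28–27.
  Bob vs Eve: Bob wins 31–24.
  Frank vs Hank: Hank wins 34–21.
  Frank vs Dave: Frank wins 45–10.
  Frank vs Eve: Frank wins 34–21.
  Hank vs Dave: Dave wins 29–26.
  Hank vs Eve: Hank wins 45–10.
  Dave vs Eve: Dave wins 34–21.
Copeland scores (wins − losses):
  Bob: 4 − 0 = 4
  Frank: 2 − 2 = 0
  Hank: 2 − 2 = 0
  Dave: 2 − 2 = 0
  Eve: 0 − 4 = -4
Bob has the best Copeland score.

Bob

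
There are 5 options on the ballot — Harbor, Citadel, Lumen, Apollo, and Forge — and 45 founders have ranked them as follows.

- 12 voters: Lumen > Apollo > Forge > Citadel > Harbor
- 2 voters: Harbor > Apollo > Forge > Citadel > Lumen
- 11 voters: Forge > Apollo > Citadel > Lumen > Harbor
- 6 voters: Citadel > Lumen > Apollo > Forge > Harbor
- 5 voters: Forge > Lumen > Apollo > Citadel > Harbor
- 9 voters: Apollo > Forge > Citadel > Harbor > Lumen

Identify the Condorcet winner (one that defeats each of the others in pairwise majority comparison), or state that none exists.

Head-to-head results (45 voters total):
Harbor vs Citadel: Citadel wins 43–2.
Harbor vs Lumen: Lumen wins 34–11.
Harbor vs Apollo: Apollo wins 43–2.
Harbor vs Forge: Forge wins 43–2.
Citadel vs Lumen: Citadel wins 28–17.
Citadel vs Apollo: Apollo wins 39–6.
Citadel vs Forge: Forge wins 39–6.
Lumen vs Apollo: Lumen wins 23–22.
Lumen vs Forge: Forge wins 27–18.
Apollo vs Forge: Apollo wins 29–16.
No candidate beats all others: Citadel beats Lumen beats Apollo beats Citadel, a majority cycle.

No Condorcet winner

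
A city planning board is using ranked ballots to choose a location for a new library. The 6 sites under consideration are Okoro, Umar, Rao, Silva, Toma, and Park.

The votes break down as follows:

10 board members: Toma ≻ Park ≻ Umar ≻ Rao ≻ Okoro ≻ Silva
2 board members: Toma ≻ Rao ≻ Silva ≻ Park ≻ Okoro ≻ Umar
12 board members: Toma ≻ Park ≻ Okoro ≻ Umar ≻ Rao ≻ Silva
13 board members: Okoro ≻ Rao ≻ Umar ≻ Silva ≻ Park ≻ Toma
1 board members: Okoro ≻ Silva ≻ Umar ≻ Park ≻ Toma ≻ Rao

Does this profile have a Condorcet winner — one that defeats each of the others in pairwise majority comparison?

Head-to-head results (38 voters total):
Okoro vs Umar: Okoro wins 28–10.
Okoro vs Rao: Okoro wins 26–12.
Okoro vs Silva: Okoro wins 36–2.
Okoro vs Toma: Toma wins 24–14.
Okoro vs Park: Park wins 24–14.
Umar vs Rao: Umar wins 23–15.
Umar vs Silva: Umar wins 35–3.
Umar vs Toma: Toma wins 24–14.
Umar vs Park: Park wins 24–14.
Rao vs Silva: Rao wins 37–1.
Rao vs Toma: Toma wins 25–13.
Rao vs Park: Park wins 23–15.
Silva vs Toma: Toma wins 24–14.
Silva vs Park: Park wins 22–16.
Toma vs Park: Toma wins 24–14.
Toma beats each rival — Okoro (24–14), Umar (24–14), Rao (25–13), Silva (24–14), Park (24–14) — so Toma is the Condorcet winner.

Yes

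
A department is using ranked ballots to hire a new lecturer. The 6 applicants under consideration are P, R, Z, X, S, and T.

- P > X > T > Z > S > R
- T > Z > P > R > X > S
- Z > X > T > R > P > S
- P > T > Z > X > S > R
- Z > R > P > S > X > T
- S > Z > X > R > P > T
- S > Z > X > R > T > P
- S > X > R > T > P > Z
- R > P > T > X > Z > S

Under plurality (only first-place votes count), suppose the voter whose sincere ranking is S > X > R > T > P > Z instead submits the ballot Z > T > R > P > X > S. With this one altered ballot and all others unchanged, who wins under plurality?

First-place totals with the altered ballot: P 2, R 1, Z 3, X 0, S 2, T 1.
The switch changes the winner from S to Z.

Z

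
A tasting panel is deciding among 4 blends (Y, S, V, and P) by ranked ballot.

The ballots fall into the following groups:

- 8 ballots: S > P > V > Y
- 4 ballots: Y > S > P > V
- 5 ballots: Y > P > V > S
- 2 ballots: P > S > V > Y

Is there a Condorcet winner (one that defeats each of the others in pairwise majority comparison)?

Yes

Head-to-head results (19 voters total):
Y vs S: S wins 10–9.
Y vs V: V wins 10–9.
Y vs P: P wins 10–9.
S vs V: S wins 14–5.
S vs P: S wins 12–7.
V vs P: P wins 19–0.
S beats each rival — Y (10–9), V (14–5), P (12–7) — so S is the Condorcet winner.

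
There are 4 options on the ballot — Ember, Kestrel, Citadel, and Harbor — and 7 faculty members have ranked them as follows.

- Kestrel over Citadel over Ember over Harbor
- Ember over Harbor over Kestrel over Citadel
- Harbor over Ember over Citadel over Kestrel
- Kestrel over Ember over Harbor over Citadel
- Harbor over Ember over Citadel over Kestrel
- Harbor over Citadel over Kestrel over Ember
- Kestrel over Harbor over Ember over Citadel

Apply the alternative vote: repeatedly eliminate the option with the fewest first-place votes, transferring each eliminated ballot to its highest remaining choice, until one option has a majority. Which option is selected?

Round 1: Kestrel 3, Harbor 3, Ember 1, Citadel 0. Citadel has the fewest and is eliminated.
Round 2: Kestrel 3, Harbor 3, Ember 1. Ember has the fewest and is eliminated.
Round 3: Harbor 4, Kestrel 3. Harbor has a majority.

Harbor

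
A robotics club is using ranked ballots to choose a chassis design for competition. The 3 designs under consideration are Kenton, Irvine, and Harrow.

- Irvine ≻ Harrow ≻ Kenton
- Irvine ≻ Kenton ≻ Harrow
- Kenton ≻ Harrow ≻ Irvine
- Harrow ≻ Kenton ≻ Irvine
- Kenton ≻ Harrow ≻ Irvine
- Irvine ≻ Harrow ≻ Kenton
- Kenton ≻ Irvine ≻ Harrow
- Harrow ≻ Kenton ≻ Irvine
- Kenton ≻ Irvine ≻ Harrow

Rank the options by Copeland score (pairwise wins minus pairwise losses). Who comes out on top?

Pairwise results:
  Kenton vs Irvine: Kenton wins 6–3.
  Kenton vs Harrow: Kenton wins 5–4.
  Irvine vs Harrow: Irvine wins 5–4.
Copeland scores (wins − losses):
  Kenton: 2 − 0 = 2
  Irvine: 1 − 1 = 0
  Harrow: 0 − 2 = -2
Kenton has the best Copeland score.

Kenton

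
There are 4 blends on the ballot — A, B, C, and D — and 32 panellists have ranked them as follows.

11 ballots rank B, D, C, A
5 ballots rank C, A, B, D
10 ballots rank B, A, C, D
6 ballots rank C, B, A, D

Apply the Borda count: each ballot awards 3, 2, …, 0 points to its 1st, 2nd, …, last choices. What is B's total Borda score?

Borda scores:
  A: 11·0 + 5·2 + 10·2 + 6·1 = 36
  B: 11·3 + 5·1 + 10·3 + 6·2 = 80
  C: 11·1 + 5·3 + 10·1 + 6·3 = 54
  D: 11·2 + 5·0 + 10·0 + 6·0 = 22

80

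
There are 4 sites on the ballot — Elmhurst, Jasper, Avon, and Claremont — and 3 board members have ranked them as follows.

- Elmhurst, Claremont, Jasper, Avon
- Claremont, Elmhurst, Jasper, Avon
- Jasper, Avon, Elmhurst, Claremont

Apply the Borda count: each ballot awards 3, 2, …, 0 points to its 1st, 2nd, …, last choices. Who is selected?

Borda scores:
  Elmhurst: 3 + 2 + 1 = 6
  Jasper: 1 + 1 + 3 = 5
  Avon: 0 + 0 + 2 = 2
  Claremont: 2 + 3 + 0 = 5
Elmhurst has the highest total.

Elmhurst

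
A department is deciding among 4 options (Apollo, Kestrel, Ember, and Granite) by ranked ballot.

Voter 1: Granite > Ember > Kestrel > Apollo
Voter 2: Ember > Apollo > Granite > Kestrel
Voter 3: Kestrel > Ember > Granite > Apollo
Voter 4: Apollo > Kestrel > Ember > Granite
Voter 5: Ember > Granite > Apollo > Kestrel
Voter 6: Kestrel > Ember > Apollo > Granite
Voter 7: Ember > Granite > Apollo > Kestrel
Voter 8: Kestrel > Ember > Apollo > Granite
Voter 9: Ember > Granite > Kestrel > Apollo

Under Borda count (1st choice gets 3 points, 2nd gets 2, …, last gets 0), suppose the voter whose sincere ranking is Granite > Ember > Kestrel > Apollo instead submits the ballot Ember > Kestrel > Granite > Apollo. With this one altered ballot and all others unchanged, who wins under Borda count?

Ember

Borda totals with the altered ballot: Apollo 9, Kestrel 14, Ember 22, Granite 9.
The winner is unchanged: still Ember.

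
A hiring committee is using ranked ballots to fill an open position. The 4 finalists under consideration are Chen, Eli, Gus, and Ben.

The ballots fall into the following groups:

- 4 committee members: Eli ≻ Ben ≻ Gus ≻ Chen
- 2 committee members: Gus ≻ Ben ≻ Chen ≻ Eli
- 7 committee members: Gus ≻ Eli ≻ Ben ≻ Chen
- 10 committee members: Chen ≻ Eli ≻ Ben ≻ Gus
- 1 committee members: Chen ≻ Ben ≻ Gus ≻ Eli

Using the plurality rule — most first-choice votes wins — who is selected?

First-place vote totals:
  Chen: 11
  Eli: 4
  Gus: 9
  Ben: 0
Chen has the most first-place votes.

Chen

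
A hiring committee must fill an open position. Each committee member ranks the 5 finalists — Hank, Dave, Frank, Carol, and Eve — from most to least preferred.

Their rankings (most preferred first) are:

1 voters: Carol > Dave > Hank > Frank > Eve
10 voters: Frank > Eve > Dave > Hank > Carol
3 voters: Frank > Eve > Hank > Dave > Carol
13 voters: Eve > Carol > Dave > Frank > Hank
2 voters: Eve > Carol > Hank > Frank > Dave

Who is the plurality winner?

First-place vote totals:
  Hank: 0
  Dave: 0
  Frank: 13
  Carol: 1
  Eve: 15
Eve has the most first-place votes.

Eve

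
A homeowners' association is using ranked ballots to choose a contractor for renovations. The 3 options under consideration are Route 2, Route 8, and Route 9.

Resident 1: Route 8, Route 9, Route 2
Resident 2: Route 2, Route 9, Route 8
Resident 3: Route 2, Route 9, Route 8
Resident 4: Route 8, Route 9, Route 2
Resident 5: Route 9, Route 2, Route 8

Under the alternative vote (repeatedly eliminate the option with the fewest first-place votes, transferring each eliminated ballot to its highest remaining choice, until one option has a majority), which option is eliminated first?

Route 9

Round 1: Route 2 2, Route 8 2, Route 9 1. Route 9 has the fewest and is eliminated.
Round 2: Route 2 3, Route 8 2. Route 2 has a majority.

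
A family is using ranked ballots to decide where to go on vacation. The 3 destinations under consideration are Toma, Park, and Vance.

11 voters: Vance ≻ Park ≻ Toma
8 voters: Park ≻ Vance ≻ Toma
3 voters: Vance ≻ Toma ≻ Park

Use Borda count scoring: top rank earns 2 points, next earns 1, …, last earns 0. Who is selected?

Borda scores:
  Toma: 11·0 + 8·0 + 3·1 = 3
  Park: 11·1 + 8·2 + 3·0 = 27
  Vance: 11·2 + 8·1 + 3·2 = 36
Vance has the highest total.

Vance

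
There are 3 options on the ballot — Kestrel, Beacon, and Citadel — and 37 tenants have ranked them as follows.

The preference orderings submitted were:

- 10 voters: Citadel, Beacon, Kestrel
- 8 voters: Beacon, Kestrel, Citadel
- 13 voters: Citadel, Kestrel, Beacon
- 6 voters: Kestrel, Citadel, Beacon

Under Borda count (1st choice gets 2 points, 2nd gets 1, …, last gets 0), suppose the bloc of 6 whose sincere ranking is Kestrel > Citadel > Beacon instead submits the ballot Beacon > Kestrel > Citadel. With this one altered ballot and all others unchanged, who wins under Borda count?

Citadel

Borda totals with the altered ballot: Kestrel 27, Beacon 38, Citadel 46.
The winner is unchanged: still Citadel.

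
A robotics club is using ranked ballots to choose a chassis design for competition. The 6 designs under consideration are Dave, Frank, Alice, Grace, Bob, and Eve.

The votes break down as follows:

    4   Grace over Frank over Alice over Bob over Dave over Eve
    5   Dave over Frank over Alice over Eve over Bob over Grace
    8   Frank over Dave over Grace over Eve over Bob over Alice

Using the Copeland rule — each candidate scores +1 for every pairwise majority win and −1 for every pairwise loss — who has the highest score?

Pairwise results:
  Dave vs Frank: Frank wins 12–5.
  Dave vs Alice: Dave wins 13–4.
  Dave vs Grace: Dave wins 13–4.
  Dave vs Bob: Dave wins 13–4.
  Dave vs Eve: Dave wins 17–0.
  Frank vs Alice: Frank wins 17–0.
  Frank vs Grace: Frank wins 13–4.
  Frank vs Bob: Frank wins 17–0.
  Frank vs Eve: Frank wins 17–0.
  Alice vs Grace: Grace wins 12–5.
  Alice vs Bob: Alice wins 9–8.
  Alice vs Eve: Alice wins 9–8.
  Grace vs Bob: Grace wins 12–5.
  Grace vs Eve: Grace wins 12–5.
  Bob vs Eve: Eve wins 13–4.
Copeland scores (wins − losses):
  Dave: 4 − 1 = 3
  Frank: 5 − 0 = 5
  Alice: 2 − 3 = -1
  Grace: 3 − 2 = 1
  Bob: 0 − 5 = -5
  Eve: 1 − 4 = -3
Frank has the best Copeland score.

Frank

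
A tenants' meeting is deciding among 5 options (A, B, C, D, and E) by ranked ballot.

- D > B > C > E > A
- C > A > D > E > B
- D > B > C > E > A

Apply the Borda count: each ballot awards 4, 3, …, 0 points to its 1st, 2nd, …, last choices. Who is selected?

D

Borda scores:
  A: 0 + 3 + 0 = 3
  B: 3 + 0 + 3 = 6
  C: 2 + 4 + 2 = 8
  D: 4 + 2 + 4 = 10
  E: 1 + 1 + 1 = 3
D has the highest total.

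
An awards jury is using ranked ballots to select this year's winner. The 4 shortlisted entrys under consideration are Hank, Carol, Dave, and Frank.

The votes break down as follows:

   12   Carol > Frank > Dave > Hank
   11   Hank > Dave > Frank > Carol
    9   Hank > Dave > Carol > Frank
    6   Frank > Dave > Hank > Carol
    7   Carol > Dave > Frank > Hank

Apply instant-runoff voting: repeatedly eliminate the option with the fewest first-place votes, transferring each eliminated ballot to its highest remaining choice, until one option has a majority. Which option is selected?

Round 1: Hank 20, Carol 19, Frank 6, Dave 0. Dave has the fewest and is eliminated.
Round 2: Hank 20, Carol 19, Frank 6. Frank has the fewest and is eliminated.
Round 3: Hank 26, Carol 19. Hank has a majority.

Hank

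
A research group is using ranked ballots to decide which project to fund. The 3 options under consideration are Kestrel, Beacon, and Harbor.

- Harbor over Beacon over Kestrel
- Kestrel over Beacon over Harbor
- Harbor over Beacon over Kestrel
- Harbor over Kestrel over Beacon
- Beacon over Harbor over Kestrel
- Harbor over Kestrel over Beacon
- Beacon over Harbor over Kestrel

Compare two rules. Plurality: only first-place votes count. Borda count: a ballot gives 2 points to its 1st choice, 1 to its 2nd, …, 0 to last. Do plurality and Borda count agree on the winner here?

Plurality first-place counts: Kestrel 1, Beacon 2, Harbor 4 → Harbor.
Borda totals: Kestrel 4, Beacon 7, Harbor 10 → Harbor.
The two rules agree on Harbor.

Yes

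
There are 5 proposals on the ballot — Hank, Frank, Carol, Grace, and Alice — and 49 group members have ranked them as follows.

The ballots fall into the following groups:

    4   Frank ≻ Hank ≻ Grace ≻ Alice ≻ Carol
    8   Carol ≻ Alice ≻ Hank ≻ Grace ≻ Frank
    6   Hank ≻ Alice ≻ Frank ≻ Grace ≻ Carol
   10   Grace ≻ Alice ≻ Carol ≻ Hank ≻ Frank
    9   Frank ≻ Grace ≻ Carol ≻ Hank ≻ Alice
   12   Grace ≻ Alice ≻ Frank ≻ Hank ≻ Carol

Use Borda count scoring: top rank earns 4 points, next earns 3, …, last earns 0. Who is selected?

Borda scores:
  Hank: 4·3 + 8·2 + 6·4 + 10·1 + 9·1 + 12·1 = 83
  Frank: 4·4 + 8·0 + 6·2 + 10·0 + 9·4 + 12·2 = 88
  Carol: 4·0 + 8·4 + 6·0 + 10·2 + 9·2 + 12·0 = 70
  Grace: 4·2 + 8·1 + 6·1 + 10·4 + 9·3 + 12·4 = 137
  Alice: 4·1 + 8·3 + 6·3 + 10·3 + 9·0 + 12·3 = 112
Grace has the highest total.

Grace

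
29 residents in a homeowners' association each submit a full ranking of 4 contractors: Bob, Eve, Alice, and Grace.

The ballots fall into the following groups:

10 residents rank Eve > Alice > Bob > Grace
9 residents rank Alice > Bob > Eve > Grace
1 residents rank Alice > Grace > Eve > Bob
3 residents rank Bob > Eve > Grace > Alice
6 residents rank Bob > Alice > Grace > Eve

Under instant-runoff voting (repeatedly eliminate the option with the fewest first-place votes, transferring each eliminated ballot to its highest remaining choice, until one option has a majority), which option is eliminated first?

Grace

Round 1: Eve 10, Alice 10, Bob 9, Grace 0. Grace has the fewest and is eliminated.
Round 2: Eve 10, Alice 10, Bob 9. Bob has the fewest and is eliminated.
Round 3: Alice 16, Eve 13. Alice has a majority.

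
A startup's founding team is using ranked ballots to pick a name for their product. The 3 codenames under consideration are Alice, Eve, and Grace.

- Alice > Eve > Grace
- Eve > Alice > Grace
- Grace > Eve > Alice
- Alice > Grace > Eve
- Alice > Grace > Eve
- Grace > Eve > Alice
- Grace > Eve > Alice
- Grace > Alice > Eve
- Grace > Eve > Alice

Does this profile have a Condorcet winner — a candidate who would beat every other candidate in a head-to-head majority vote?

Head-to-head results (9 voters total):
Alice vs Eve: Eve wins 5–4.
Alice vs Grace: Grace wins 5–4.
Eve vs Grace: Grace wins 7–2.
Grace beats each rival — Alice (5–4), Eve (7–2) — so Grace is the Condorcet winner.

Yes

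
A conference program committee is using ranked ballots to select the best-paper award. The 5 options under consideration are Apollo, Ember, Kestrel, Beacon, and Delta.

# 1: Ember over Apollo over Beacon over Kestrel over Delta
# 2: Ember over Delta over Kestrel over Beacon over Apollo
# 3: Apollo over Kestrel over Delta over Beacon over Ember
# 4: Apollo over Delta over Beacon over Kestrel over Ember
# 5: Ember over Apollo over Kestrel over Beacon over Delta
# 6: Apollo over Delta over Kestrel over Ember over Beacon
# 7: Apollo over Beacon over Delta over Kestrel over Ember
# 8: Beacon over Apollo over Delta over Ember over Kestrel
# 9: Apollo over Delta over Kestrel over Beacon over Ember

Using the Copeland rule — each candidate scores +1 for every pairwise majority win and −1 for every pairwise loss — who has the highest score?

Apollo

Pairwise results:
  Apollo vs Ember: Apollo wins 6–3.
  Apollo vs Kestrel: Apollo wins 8–1.
  Apollo vs Beacon: Apollo wins 7–2.
  Apollo vs Delta: Apollo wins 8–1.
  Ember vs Kestrel: Kestrel wins 5–4.
  Ember vs Beacon: Beacon wins 5–4.
  Ember vs Delta: Delta wins 6–3.
  Kestrel vs Beacon: Kestrel wins 5–4.
  Kestrel vs Delta: Delta wins 6–3.
  Beacon vs Delta: Delta wins 5–4.
Copeland scores (wins − losses):
  Apollo: 4 − 0 = 4
  Ember: 0 − 4 = -4
  Kestrel: 2 − 2 = 0
  Beacon: 1 − 3 = -2
  Delta: 3 − 1 = 2
Apollo has the best Copeland score.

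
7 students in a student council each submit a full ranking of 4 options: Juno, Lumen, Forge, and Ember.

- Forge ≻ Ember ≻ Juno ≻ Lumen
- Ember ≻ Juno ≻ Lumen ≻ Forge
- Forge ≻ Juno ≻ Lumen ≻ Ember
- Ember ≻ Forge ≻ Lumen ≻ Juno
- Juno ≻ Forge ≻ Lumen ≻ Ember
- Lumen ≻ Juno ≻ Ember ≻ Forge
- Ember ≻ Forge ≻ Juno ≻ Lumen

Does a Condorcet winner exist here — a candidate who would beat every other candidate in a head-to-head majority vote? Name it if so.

Ember

Head-to-head results (7 voters total):
Juno vs Lumen: Juno wins 5–2.
Juno vs Forge: Forge wins 4–3.
Juno vs Ember: Ember wins 4–3.
Lumen vs Forge: Forge wins 5–2.
Lumen vs Ember: Ember wins 4–3.
Forge vs Ember: Ember wins 4–3.
Ember beats each rival — Juno (4–3), Lumen (4–3), Forge (4–3) — so Ember is the Condorcet winner.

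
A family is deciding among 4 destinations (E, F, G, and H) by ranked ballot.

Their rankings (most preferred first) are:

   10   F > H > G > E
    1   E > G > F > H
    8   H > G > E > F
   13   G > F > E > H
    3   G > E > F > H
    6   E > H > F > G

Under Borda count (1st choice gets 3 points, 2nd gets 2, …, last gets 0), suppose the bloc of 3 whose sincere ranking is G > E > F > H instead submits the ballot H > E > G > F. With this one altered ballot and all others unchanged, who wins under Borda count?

Borda totals with the altered ballot: E 48, F 63, G 70, H 65.
The winner is unchanged: still G.

G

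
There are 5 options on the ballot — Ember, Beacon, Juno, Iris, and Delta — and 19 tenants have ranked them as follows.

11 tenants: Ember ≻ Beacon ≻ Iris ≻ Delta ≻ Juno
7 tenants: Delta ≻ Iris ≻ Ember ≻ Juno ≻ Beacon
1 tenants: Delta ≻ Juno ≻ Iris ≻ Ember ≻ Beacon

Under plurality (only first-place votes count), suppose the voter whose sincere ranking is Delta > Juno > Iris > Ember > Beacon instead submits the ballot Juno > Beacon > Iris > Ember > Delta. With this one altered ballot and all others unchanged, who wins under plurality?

First-place totals with the altered ballot: Ember 11, Beacon 0, Juno 1, Iris 0, Delta 7.
The winner is unchanged: still Ember.

Ember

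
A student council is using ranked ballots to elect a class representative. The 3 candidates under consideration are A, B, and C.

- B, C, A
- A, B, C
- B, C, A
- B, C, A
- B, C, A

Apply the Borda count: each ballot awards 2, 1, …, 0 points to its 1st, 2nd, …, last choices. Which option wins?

Borda scores:
  A: 0 + 2 + 0 + 0 + 0 = 2
  B: 2 + 1 + 2 + 2 + 2 = 9
  C: 1 + 0 + 1 + 1 + 1 = 4
B has the highest total.

B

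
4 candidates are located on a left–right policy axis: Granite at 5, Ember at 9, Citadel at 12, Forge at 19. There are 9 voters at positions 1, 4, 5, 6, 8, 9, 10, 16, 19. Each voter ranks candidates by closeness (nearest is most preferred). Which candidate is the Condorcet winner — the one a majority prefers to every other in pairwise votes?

Ember

With single-peaked preferences on a line, the Condorcet winner is the candidate closest to the median voter.
The median voter (position 8) is closest to Ember at 9.
Check: Ember vs Citadel — voters closer to Ember: 7 of 9.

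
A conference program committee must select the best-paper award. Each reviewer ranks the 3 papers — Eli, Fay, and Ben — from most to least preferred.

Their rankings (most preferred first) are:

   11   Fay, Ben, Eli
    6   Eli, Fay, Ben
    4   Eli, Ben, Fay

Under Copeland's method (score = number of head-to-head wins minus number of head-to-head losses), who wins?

Fay

Pairwise results:
  Eli vs Fay: Fay wins 11–10.
  Eli vs Ben: Ben wins 11–10.
  Fay vs Ben: Fay wins 17–4.
Copeland scores (wins − losses):
  Eli: 0 − 2 = -2
  Fay: 2 − 0 = 2
  Ben: 1 − 1 = 0
Fay has the best Copeland score.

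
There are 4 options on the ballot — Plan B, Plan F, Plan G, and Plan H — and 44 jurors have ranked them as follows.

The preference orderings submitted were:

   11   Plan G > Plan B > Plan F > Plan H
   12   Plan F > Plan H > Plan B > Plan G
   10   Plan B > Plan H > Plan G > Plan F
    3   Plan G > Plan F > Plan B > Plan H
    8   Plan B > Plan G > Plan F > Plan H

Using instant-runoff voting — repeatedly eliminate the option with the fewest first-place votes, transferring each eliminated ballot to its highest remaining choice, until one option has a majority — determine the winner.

Plan B

Round 1: Plan B 18, Plan G 14, Plan F 12, Plan H 0. Plan H has the fewest and is eliminated.
Round 2: Plan B 18, Plan G 14, Plan F 12. Plan F has the fewest and is eliminated.
Round 3: Plan B 30, Plan G 14. Plan B has a majority.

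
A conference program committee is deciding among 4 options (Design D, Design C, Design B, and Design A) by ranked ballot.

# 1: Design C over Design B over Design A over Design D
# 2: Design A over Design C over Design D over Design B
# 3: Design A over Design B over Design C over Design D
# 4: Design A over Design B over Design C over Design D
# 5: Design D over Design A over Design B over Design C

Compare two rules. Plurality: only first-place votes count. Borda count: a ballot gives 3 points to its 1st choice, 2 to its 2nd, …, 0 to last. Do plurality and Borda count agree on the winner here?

Yes

Plurality first-place counts: Design D 1, Design C 1, Design B 0, Design A 3 → Design A.
Borda totals: Design D 4, Design C 7, Design B 7, Design A 12 → Design A.
The two rules agree on Design A.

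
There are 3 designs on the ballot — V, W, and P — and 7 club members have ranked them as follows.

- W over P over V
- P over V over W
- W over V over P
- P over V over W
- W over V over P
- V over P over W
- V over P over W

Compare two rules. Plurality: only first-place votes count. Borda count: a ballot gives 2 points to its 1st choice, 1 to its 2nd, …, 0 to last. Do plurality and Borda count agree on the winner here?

Plurality first-place counts: V 2, W 3, P 2 → W.
Borda totals: V 8, W 6, P 7 → V.
The two rules disagree: plurality picks W, Borda picks V.

No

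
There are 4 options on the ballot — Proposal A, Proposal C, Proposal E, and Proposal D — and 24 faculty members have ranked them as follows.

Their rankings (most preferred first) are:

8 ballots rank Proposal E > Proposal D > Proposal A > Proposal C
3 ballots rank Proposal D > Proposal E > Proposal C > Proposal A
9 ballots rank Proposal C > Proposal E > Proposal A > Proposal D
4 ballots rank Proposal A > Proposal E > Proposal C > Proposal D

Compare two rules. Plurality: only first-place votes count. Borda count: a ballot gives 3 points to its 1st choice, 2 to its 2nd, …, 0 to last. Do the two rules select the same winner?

No

Plurality first-place counts: Proposal A 4, Proposal C 9, Proposal E 8, Proposal D 3 → Proposal C.
Borda totals: Proposal A 29, Proposal C 34, Proposal E 56, Proposal D 25 → Proposal E.
The two rules disagree: plurality picks Proposal C, Borda picks Proposal E.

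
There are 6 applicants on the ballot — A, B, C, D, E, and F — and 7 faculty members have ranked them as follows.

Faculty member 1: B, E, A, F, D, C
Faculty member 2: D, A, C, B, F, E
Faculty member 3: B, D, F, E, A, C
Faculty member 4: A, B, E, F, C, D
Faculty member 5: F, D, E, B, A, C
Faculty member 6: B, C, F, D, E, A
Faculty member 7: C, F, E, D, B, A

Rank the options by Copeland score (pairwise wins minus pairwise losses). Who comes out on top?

Pairwise results:
  A vs B: B wins 5–2.
  A vs C: A wins 5–2.
  A vs D: D wins 5–2.
  A vs E: E wins 5–2.
  A vs F: F wins 4–3.
  B vs C: B wins 5–2.
  B vs D: B wins 4–3.
  B vs E: B wins 5–2.
  B vs F: B wins 5–2.
  C vs D: D wins 4–3.
  C vs E: E wins 4–3.
  C vs F: F wins 4–3.
  D vs E: D wins 4–3.
  D vs F: F wins 5–2.
  E vs F: F wins 5–2.
Copeland scores (wins − losses):
  A: 1 − 4 = -3
  B: 5 − 0 = 5
  C: 0 − 5 = -5
  D: 3 − 2 = 1
  E: 2 − 3 = -1
  F: 4 − 1 = 3
B has the best Copeland score.

B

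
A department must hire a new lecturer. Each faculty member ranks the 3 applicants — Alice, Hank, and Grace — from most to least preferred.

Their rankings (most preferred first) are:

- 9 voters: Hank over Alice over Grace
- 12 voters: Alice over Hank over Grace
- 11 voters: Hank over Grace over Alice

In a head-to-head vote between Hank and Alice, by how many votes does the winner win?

Ballots ranking Hank above Alice: 9+11 = 20.
Ballots ranking Alice above Hank: 12.
Hank wins 20–12, a margin of 8.

8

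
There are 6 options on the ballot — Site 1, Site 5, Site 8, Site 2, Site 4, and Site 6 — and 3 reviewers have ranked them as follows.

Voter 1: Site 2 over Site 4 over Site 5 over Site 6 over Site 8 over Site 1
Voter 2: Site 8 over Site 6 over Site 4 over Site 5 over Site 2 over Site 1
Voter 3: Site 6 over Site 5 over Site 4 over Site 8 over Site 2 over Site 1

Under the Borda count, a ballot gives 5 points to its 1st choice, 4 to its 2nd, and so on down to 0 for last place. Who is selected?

Borda scores:
  Site 1: 0 + 0 + 0 = 0
  Site 5: 3 + 2 + 4 = 9
  Site 8: 1 + 5 + 2 = 8
  Site 2: 5 + 1 + 1 = 7
  Site 4: 4 + 3 + 3 = 10
  Site 6: 2 + 4 + 5 = 11
Site 6 has the highest total.

Site 6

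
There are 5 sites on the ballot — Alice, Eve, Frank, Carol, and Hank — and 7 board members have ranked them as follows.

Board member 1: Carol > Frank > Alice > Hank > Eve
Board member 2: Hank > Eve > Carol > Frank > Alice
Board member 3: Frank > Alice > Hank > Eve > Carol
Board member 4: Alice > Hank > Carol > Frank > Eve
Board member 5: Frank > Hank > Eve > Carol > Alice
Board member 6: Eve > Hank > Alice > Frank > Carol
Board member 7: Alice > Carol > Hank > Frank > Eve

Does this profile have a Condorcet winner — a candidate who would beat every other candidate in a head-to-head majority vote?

Head-to-head results (7 voters total):
Alice vs Eve: Alice wins 4–3.
Alice vs Frank: Frank wins 4–3.
Alice vs Carol: Alice wins 4–3.
Alice vs Hank: Alice wins 4–3.
Eve vs Frank: Frank wins 5–2.
Eve vs Carol: Eve wins 4–3.
Eve vs Hank: Hank wins 6–1.
Frank vs Carol: Carol wins 4–3.
Frank vs Hank: Hank wins 4–3.
Carol vs Hank: Hank wins 5–2.
No candidate beats all others: Alice beats Carol beats Frank beats Alice, a majority cycle.

No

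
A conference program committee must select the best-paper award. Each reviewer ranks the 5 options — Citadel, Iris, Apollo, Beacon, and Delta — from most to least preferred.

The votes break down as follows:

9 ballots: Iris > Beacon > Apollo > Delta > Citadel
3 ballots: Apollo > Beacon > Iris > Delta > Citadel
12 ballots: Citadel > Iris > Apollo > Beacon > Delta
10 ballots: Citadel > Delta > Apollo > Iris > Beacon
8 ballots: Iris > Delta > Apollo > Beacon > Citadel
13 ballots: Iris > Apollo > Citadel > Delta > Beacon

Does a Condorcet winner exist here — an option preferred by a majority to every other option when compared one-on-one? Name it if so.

Head-to-head results (55 voters total):
Citadel vs Iris: Iris wins 33–22.
Citadel vs Apollo: Apollo wins 33–22.
Citadel vs Beacon: Citadel wins 35–20.
Citadel vs Delta: Citadel wins 35–20.
Iris vs Apollo: Iris wins 42–13.
Iris vs Beacon: Iris wins 52–3.
Iris vs Delta: Iris wins 45–10.
Apollo vs Beacon: Apollo wins 46–9.
Apollo vs Delta: Apollo wins 37–18.
Beacon vs Delta: Delta wins 31–24.
Iris beats each rival — Citadel (33–22), Apollo (42–13), Beacon (52–3), Delta (45–10) — so Iris is the Condorcet winner.

Iris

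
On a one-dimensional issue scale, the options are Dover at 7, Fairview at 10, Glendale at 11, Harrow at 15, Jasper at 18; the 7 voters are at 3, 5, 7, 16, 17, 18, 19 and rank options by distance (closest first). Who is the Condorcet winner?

Harrow

With single-peaked preferences on a line, the Condorcet winner is the candidate closest to the median voter.
The median voter (position 16) is closest to Harrow at 15.
Check: Harrow vs Fairview — voters closer to Harrow: 4 of 7.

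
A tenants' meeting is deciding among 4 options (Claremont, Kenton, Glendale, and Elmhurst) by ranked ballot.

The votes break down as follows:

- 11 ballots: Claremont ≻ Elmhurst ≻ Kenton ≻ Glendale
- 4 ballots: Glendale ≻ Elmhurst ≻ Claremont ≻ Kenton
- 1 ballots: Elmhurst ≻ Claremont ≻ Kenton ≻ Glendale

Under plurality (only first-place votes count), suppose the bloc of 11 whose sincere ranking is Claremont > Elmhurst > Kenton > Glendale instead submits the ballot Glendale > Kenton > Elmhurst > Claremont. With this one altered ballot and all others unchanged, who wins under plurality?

First-place totals with the altered ballot: Claremont 0, Kenton 0, Glendale 15, Elmhurst 1.
The switch changes the winner from Claremont to Glendale.

Glendale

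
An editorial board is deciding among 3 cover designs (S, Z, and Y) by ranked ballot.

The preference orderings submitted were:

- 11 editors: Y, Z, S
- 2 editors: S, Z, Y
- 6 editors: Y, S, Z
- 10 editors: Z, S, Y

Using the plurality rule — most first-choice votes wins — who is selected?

First-place vote totals:
  S: 2
  Z: 10
  Y: 17
Y has the most first-place votes.

Y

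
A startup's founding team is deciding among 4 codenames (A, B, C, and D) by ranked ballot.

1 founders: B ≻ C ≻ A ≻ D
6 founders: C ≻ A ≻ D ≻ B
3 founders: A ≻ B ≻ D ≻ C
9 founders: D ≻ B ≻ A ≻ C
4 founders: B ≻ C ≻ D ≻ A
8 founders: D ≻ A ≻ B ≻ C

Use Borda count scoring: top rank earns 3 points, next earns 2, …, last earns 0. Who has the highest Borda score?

D

Borda scores:
  A: 1 + 6·2 + 3·3 + 9·1 + 4·0 + 8·2 = 47
  B: 3 + 6·0 + 3·2 + 9·2 + 4·3 + 8·1 = 47
  C: 2 + 6·3 + 3·0 + 9·0 + 4·2 + 8·0 = 28
  D: 0 + 6·1 + 3·1 + 9·3 + 4·1 + 8·3 = 64
D has the highest total.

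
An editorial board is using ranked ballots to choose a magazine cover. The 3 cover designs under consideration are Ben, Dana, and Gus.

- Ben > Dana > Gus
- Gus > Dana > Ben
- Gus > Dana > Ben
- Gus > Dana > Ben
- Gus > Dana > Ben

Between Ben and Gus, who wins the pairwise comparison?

Gus

Ballots ranking Ben above Gus: 1.
Ballots ranking Gus above Ben: 4.
Gus wins the head-to-head, 4–1.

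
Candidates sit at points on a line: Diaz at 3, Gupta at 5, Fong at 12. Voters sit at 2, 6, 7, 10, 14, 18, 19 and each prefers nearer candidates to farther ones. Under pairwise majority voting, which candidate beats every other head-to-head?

Fong

With single-peaked preferences on a line, the Condorcet winner is the candidate closest to the median voter.
The median voter (position 10) is closest to Fong at 12.
Check: Fong vs Diaz — voters closer to Fong: 4 of 7.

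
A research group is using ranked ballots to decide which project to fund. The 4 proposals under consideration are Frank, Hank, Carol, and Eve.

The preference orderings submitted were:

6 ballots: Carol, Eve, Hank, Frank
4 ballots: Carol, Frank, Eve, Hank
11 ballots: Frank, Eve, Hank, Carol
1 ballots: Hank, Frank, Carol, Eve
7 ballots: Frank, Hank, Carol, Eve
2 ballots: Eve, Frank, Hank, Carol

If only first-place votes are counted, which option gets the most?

Frank

First-place vote totals:
  Frank: 18
  Hank: 1
  Carol: 10
  Eve: 2
Frank has the most first-place votes.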